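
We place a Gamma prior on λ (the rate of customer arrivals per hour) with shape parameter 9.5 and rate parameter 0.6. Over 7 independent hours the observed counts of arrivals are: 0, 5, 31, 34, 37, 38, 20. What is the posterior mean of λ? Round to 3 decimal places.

Posterior mean ≈ 22.961

Total count ∑xᵢ = 165 over n = 7 hours.
Gamma is conjugate to the Poisson likelihood: posterior is Gamma(shape = 9.5+165 = 174.5, rate = 0.6+7 = 7.6).
Posterior mean = shape/rate = 174.5/7.6 = 22.961.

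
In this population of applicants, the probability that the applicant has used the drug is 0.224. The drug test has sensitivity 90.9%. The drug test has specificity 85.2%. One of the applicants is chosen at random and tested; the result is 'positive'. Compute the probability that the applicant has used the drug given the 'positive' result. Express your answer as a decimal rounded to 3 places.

P(H | E) ≈ 0.639

Let H be the event that the applicant has used the drug. P(H) = 0.224, so P(¬H) = 0.776. With E the 'positive' result, P(E|H) = 0.909 and P(E|¬H) = 0.148.
P(E) = 0.909·0.224 + 0.148·0.776 = 0.20362 + 0.11485 = 0.31846.
By Bayes' theorem, P(H|E) = 0.20362 / 0.31846 = 0.639.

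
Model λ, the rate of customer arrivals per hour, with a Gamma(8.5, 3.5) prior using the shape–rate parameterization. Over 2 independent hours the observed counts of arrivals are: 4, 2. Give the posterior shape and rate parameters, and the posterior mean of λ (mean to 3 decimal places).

Posterior: Gamma(shape=14.5, rate=5.5); mean ≈ 2.636

The Poisson likelihood adds the total count to the shape and the number of exposure periods to the rate. Here ∑xᵢ = 6 and n = 2, so shape 8.5→14.5 and rate 3.5→5.5.
Posterior mean = shape/rate = 14.5/5.5 = 2.636.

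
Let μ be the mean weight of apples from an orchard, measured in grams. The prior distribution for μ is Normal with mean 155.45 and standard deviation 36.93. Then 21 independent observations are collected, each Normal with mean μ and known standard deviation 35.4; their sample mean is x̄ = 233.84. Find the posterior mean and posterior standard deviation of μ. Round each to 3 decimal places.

Posterior mean ≈ 230.554; posterior SD ≈ 7.561

Prior precision 1/τ₀² = 1/36.93² = 0.00073323; data precision n/σ² = 21/35.4² = 0.0167576.
Posterior precision = 0.00073323 + 0.0167576 = 0.0174909, giving posterior SD = 1/√0.0174909 = 7.561.
Posterior mean = (0.00073323·155.45 + 0.0167576·233.84) / 0.0174909 = 230.554.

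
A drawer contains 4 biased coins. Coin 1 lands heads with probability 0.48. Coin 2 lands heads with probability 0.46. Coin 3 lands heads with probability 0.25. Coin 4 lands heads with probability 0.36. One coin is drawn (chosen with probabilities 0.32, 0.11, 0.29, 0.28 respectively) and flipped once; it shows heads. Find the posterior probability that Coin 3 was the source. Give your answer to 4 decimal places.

Posterior probability ≈ 0.1921

Tabulate prior·likelihood by source: [1] prior 0.32, lik 0.48, product 0.1536; [2] prior 0.11, lik 0.46, product 0.05060; [3] prior 0.29, lik 0.25, product 0.07250; [4] prior 0.28, lik 0.36, product 0.1008.
Normalizing constant = 0.37750; the posterior for Coin 3 is its product over the sum, 0.07250/0.37750 = 0.1921.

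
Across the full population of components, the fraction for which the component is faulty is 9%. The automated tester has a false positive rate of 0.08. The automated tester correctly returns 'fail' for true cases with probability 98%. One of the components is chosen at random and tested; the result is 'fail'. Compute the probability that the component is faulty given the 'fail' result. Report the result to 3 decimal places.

P(H | E) ≈ 0.548

Write H for 'the component is faulty'. Prior odds H:¬H = 0.09/0.91 = 0.098901. For the 'fail' outcome, the likelihood ratio is 0.98/0.08 = 12.250.
Posterior odds = 0.098901 × 12.250 = 1.2115, so P(H|E) = 1.2115/(1+1.2115) = 0.548.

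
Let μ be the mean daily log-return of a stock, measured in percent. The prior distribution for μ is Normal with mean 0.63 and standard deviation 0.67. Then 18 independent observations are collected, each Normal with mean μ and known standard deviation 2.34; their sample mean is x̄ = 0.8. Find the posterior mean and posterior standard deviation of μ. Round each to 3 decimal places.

Posterior mean ≈ 0.731; posterior SD ≈ 0.426

With known σ, the Normal prior is conjugate. Weight on the data is w = (n/σ²)/(n/σ² + 1/τ₀²) = 3.28731/(3.28731+2.22767) = 0.59607.
Posterior mean = w·x̄ + (1−w)·μ₀ = 0.59607·0.8 + 0.40393·0.63 = 0.731. Posterior variance = 1/(3.28731+2.22767) = 0.181324, so SD = 0.426.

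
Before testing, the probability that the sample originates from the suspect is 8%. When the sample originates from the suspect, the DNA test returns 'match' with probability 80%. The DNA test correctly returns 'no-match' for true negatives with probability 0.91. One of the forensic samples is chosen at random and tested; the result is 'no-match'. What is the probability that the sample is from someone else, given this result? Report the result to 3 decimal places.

P(¬H | E) ≈ 0.981

Let H be the event that the sample originates from the suspect. P(H) = 0.08, so P(¬H) = 0.92. With E the 'no-match' result, P(E|H) = 0.2 and P(E|¬H) = 0.91.
P(E) = 0.2·0.08 + 0.91·0.92 = 0.016000 + 0.83720 = 0.85320.
By Bayes' theorem, P(H|E) = 0.016000 / 0.85320 = 0.019. Hence P(¬H|E) = 1 − 0.019 = 0.981.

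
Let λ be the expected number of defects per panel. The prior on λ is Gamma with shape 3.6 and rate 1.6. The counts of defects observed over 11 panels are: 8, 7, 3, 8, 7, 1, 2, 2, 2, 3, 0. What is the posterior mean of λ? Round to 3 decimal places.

The Poisson likelihood adds the total count to the shape and the number of exposure periods to the rate. Here ∑xᵢ = 43 and n = 11, so shape 3.6→46.6 and rate 1.6→12.6.
Posterior mean = shape/rate = 46.6/12.6 = 3.698.

Posterior mean ≈ 3.698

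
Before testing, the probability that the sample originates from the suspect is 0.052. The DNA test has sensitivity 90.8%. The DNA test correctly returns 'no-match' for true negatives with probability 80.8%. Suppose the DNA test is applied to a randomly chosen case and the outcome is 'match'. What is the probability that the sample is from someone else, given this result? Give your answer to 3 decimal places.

P(¬H | E) ≈ 0.794

Let H be the event that the sample originates from the suspect. P(H) = 0.052, so P(¬H) = 0.948. With E the 'match' result, P(E|H) = 0.908 and P(E|¬H) = 0.192.
P(E) = 0.908·0.052 + 0.192·0.948 = 0.047216 + 0.18202 = 0.22923.
By Bayes' theorem, P(H|E) = 0.047216 / 0.22923 = 0.206. Hence P(¬H|E) = 1 − 0.206 = 0.794.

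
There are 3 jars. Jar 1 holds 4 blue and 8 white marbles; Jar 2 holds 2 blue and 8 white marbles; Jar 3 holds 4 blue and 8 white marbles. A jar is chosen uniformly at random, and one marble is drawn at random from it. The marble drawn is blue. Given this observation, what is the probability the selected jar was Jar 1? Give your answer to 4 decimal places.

Tabulate prior·likelihood by source: [1] prior 0.333333, lik 0.3333, product 0.1111; [2] prior 0.333333, lik 0.2, product 0.06667; [3] prior 0.333333, lik 0.3333, product 0.1111.
Normalizing constant = 0.28889; the posterior for Jar 1 is its product over the sum, 0.1111/0.28889 = 0.3846.

Posterior probability ≈ 0.3846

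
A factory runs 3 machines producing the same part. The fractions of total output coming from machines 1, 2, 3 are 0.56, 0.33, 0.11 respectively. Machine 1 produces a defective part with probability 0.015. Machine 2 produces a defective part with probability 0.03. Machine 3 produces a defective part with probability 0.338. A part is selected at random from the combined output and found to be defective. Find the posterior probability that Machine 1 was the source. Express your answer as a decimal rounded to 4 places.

Posterior probability ≈ 0.1514

Tabulate prior·likelihood by source: [1] prior 0.56, lik 0.015, product 0.008400; [2] prior 0.33, lik 0.03, product 0.009900; [3] prior 0.11, lik 0.338, product 0.03718.
Normalizing constant = 0.055480; the posterior for Machine 1 is its product over the sum, 0.008400/0.055480 = 0.1514.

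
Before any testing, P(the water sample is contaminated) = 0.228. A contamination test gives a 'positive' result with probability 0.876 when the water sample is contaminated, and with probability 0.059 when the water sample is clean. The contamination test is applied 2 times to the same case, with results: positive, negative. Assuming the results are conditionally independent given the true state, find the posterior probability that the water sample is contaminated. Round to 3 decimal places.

Posterior P(H) ≈ 0.366

Let H be the event that the water sample is contaminated; start with P(H) = 0.228. P('positive'|H) = 0.876, P('positive'|¬H) = 0.059.
Update on result 1 ('positive'): P(H) ← 0.876·0.2280 / (0.876·0.2280 + 0.059·0.7720) = 0.19973/0.24528 = 0.8143.
Update on result 2 ('negative'): P(H) ← 0.124·0.8143 / (0.124·0.8143 + 0.941·0.1857) = 0.10097/0.27572 = 0.3662.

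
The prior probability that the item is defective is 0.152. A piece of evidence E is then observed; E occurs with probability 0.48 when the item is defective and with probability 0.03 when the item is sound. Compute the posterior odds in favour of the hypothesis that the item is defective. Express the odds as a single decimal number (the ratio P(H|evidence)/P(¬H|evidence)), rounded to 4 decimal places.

Posterior odds ≈ 2.8679

Prior odds = 0.152/(1−0.152) = 0.17925.
Likelihood ratio for E = 0.48/0.03 = 16.000.
Posterior odds = prior odds × LR = 2.8679.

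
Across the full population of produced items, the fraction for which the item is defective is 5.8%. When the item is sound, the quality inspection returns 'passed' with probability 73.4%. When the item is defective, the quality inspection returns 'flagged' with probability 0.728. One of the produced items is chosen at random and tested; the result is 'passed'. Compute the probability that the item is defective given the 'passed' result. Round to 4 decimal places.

P(H | E) ≈ 0.0223

Write H for 'the item is defective'. Prior odds H:¬H = 0.058/0.942 = 0.061571. For the 'passed' outcome, the likelihood ratio is 0.272/0.734 = 0.37057.
Posterior odds = 0.061571 × 0.37057 = 0.022817, so P(H|E) = 0.022817/(1+0.022817) = 0.0223.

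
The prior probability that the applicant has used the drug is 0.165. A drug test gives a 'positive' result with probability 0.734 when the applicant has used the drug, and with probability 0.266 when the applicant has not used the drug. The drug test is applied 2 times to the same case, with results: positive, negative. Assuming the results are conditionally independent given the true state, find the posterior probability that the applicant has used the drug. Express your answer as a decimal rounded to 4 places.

Let H be the event that the applicant has used the drug; start with P(H) = 0.165. P('positive'|H) = 0.734, P('positive'|¬H) = 0.266.
Update on result 1 ('positive'): P(H) ← 0.734·0.1650 / (0.734·0.1650 + 0.266·0.8350) = 0.12111/0.34322 = 0.3529.
Update on result 2 ('negative'): P(H) ← 0.266·0.3529 / (0.266·0.3529 + 0.734·0.6471) = 0.093862/0.56886 = 0.1650.

Posterior P(H) ≈ 0.1650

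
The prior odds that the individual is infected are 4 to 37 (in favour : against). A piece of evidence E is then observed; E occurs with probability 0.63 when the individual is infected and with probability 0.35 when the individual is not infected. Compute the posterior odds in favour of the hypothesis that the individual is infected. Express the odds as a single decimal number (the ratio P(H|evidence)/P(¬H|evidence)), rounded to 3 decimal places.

Prior odds = 4/37 = 0.10811. In log-odds, ln(0.10811) = -2.2246.
Add log likelihood ratio: ln(1.8000) = 0.58779.
Posterior log-odds = -1.6368, so posterior odds = exp(-1.6368) = 0.19459.

Posterior odds ≈ 0.195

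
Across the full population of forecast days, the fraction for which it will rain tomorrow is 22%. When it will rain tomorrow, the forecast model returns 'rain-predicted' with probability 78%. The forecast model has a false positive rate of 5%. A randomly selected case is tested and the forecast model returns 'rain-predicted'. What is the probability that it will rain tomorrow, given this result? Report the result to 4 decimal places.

Write H for 'it will rain tomorrow'. Prior odds H:¬H = 0.22/0.78 = 0.28205. For the 'rain-predicted' outcome, the likelihood ratio is 0.78/0.05 = 15.600.
Posterior odds = 0.28205 × 15.600 = 4.4000, so P(H|E) = 4.4000/(1+4.4000) = 0.8148.

P(H | E) ≈ 0.8148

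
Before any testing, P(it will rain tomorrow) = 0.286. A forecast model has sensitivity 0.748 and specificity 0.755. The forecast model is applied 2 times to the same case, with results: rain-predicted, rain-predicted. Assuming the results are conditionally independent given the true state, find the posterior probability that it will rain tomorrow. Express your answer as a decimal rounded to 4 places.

Posterior P(H) ≈ 0.7887

With H the event that it will rain tomorrow, the joint likelihood of the observed sequence is P(data|H) = 0.748·0.748 = 0.55950 and P(data|¬H) = 0.245·0.245 = 0.060025.
Bayes: P(H|data) = 0.286·0.55950 / (0.286·0.55950 + 0.714·0.060025) = 0.16002/0.20288 = 0.7887.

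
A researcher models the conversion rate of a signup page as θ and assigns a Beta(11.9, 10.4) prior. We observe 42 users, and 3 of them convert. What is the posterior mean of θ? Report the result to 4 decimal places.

Posterior mean ≈ 0.2317

The binomial likelihood is conjugate to the Beta prior: with 3 successes and 39 failures, the posterior is Beta(11.9+3, 10.4+39) = Beta(14.9, 49.4).
E[θ | data] = 14.9/(14.9+49.4) = 0.2317.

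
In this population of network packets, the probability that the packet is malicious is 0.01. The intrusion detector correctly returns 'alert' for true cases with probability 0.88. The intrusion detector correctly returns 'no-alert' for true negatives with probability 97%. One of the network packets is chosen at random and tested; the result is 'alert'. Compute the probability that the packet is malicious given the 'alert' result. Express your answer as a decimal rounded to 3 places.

P(H | E) ≈ 0.229

Let H be the event that the packet is malicious. P(H) = 0.01, so P(¬H) = 0.99. With E the 'alert' result, P(E|H) = 0.88 and P(E|¬H) = 0.03.
P(E) = 0.88·0.01 + 0.03·0.99 = 0.0088000 + 0.029700 = 0.038500.
By Bayes' theorem, P(H|E) = 0.0088000 / 0.038500 = 0.229.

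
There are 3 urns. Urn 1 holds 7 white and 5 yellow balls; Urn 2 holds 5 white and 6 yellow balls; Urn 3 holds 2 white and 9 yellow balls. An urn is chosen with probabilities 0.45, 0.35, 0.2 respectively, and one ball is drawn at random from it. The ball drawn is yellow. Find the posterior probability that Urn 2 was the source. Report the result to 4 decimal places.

Tabulate prior·likelihood by source: [1] prior 0.45, lik 0.4167, product 0.1875; [2] prior 0.35, lik 0.5455, product 0.1909; [3] prior 0.2, lik 0.8182, product 0.1636.
Normalizing constant = 0.54205; the posterior for Urn 2 is its product over the sum, 0.1909/0.54205 = 0.3522.

Posterior probability ≈ 0.3522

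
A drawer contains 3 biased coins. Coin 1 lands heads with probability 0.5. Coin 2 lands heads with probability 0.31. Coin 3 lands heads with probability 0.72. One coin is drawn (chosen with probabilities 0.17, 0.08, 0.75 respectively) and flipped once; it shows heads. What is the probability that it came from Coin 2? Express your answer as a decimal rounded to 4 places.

Posterior probability ≈ 0.0382

P(heads|C1) = 0.5; P(heads|C2) = 0.31; P(heads|C3) = 0.72.
Prior × likelihood for each source: 0.17·0.5=0.08500, 0.08·0.31=0.02480, 0.75·0.72=0.5400. Summing gives P(heads) = 0.64980.
P(Coin 2 | heads) = 0.02480 / 0.64980 = 0.0382.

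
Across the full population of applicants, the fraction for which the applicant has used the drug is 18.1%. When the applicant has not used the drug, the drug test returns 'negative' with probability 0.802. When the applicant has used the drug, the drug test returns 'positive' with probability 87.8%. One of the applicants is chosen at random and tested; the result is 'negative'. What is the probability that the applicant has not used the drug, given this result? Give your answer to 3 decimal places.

P(¬H | E) ≈ 0.967

Let H be the event that the applicant has used the drug. P(H) = 0.181, so P(¬H) = 0.819. With E the 'negative' result, P(E|H) = 0.122 and P(E|¬H) = 0.802.
P(E) = 0.122·0.181 + 0.802·0.819 = 0.022082 + 0.65684 = 0.67892.
By Bayes' theorem, P(H|E) = 0.022082 / 0.67892 = 0.033. Hence P(¬H|E) = 1 − 0.033 = 0.967.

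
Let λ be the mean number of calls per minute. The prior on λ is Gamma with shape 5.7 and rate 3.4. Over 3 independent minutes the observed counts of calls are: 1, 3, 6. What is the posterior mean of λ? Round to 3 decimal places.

Total count ∑xᵢ = 10 over n = 3 minutes.
Gamma is conjugate to the Poisson likelihood: posterior is Gamma(shape = 5.7+10 = 15.7, rate = 3.4+3 = 6.4).
Posterior mean = shape/rate = 15.7/6.4 = 2.453.

Posterior mean ≈ 2.453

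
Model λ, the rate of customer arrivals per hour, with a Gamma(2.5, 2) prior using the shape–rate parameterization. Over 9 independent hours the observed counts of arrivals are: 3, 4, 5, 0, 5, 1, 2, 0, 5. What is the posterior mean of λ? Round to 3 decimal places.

The Poisson likelihood adds the total count to the shape and the number of exposure periods to the rate. Here ∑xᵢ = 25 and n = 9, so shape 2.5→27.5 and rate 2→11.
E[λ | data] = 27.5/11 = 2.500.

Posterior mean ≈ 2.500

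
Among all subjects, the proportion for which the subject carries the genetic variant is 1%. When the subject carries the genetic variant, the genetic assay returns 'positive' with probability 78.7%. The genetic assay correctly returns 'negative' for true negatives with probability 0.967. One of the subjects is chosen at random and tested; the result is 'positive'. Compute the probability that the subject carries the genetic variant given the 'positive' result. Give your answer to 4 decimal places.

Let H be the event that the subject carries the genetic variant. P(H) = 0.01, so P(¬H) = 0.99. With E the 'positive' result, P(E|H) = 0.787 and P(E|¬H) = 0.033.
P(E) = 0.787·0.01 + 0.033·0.99 = 0.0078700 + 0.032670 = 0.040540.
By Bayes' theorem, P(H|E) = 0.0078700 / 0.040540 = 0.1941.

P(H | E) ≈ 0.1941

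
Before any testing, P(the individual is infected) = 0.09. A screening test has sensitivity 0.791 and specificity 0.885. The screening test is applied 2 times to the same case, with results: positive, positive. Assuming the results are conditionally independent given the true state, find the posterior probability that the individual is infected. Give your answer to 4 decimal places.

Let H be the event that the individual is infected; start with P(H) = 0.09. P('positive'|H) = 0.791, P('positive'|¬H) = 0.115.
Update on result 1 ('positive'): P(H) ← 0.791·0.0900 / (0.791·0.0900 + 0.115·0.9100) = 0.071190/0.17584 = 0.4049.
Update on result 2 ('positive'): P(H) ← 0.791·0.4049 / (0.791·0.4049 + 0.115·0.5951) = 0.32024/0.38868 = 0.8239.

Posterior P(H) ≈ 0.8239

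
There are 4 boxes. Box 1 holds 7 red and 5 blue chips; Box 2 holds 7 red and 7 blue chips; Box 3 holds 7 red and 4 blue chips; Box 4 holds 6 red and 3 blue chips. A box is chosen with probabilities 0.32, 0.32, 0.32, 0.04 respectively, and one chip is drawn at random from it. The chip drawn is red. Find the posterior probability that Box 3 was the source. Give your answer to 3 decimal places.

Tabulate prior·likelihood by source: [1] prior 0.32, lik 0.5833, product 0.1867; [2] prior 0.32, lik 0.5, product 0.1600; [3] prior 0.32, lik 0.6364, product 0.2036; [4] prior 0.04, lik 0.6667, product 0.02667.
Normalizing constant = 0.57697; the posterior for Box 3 is its product over the sum, 0.2036/0.57697 = 0.353.

Posterior probability ≈ 0.353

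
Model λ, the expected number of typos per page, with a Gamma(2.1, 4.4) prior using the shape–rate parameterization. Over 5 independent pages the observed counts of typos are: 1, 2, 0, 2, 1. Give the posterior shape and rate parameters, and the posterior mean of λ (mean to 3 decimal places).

The Poisson likelihood adds the total count to the shape and the number of exposure periods to the rate. Here ∑xᵢ = 6 and n = 5, so shape 2.1→8.1 and rate 4.4→9.4.
Posterior mean = shape/rate = 8.1/9.4 = 0.862.

Posterior: Gamma(shape=8.1, rate=9.4); mean ≈ 0.862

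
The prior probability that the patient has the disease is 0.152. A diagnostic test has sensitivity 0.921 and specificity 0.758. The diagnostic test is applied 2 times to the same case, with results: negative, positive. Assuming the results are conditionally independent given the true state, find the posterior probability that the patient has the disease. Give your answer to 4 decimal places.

Posterior P(H) ≈ 0.0664

Let H be the event that the patient has the disease; start with P(H) = 0.152. P('positive'|H) = 0.921, P('positive'|¬H) = 0.242.
Update on result 1 ('negative'): P(H) ← 0.079·0.1520 / (0.079·0.1520 + 0.758·0.8480) = 0.012008/0.65479 = 0.0183.
Update on result 2 ('positive'): P(H) ← 0.921·0.0183 / (0.921·0.0183 + 0.242·0.9817) = 0.016890/0.25445 = 0.0664.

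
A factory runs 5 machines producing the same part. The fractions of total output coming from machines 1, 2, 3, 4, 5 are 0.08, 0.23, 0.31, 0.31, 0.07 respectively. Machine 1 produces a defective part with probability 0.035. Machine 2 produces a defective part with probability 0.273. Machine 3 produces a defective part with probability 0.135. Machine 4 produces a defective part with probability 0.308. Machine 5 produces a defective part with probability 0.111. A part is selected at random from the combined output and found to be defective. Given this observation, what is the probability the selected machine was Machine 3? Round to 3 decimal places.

Posterior probability ≈ 0.199

P(defective|M1) = 0.035; P(defective|M2) = 0.273; P(defective|M3) = 0.135; P(defective|M4) = 0.308; P(defective|M5) = 0.111.
Prior × likelihood for each source: 0.08·0.035=0.002800, 0.23·0.273=0.06279, 0.31·0.135=0.04185, 0.31·0.308=0.09548, 0.07·0.111=0.007770. Summing gives P(defective) = 0.21069.
P(Machine 3 | defective) = 0.04185 / 0.21069 = 0.199.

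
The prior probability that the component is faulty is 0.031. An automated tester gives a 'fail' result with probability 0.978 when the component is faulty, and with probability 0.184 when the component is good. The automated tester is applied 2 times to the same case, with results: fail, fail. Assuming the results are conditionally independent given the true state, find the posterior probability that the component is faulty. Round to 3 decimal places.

Posterior P(H) ≈ 0.475

Let H be the event that the component is faulty; start with P(H) = 0.031. P('fail'|H) = 0.978, P('fail'|¬H) = 0.184.
Update on result 1 ('fail'): P(H) ← 0.978·0.0310 / (0.978·0.0310 + 0.184·0.9690) = 0.030318/0.20861 = 0.1453.
Update on result 2 ('fail'): P(H) ← 0.978·0.1453 / (0.978·0.1453 + 0.184·0.8547) = 0.14213/0.29939 = 0.4747.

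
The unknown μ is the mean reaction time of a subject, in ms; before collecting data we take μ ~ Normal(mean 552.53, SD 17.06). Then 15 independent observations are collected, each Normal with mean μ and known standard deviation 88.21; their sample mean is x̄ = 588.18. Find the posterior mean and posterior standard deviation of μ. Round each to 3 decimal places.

With known σ, the Normal prior is conjugate. Weight on the data is w = (n/σ²)/(n/σ² + 1/τ₀²) = 0.00192777/(0.00192777+0.00343591) = 0.35941.
Posterior mean = w·x̄ + (1−w)·μ₀ = 0.35941·588.18 + 0.64059·552.53 = 565.343. Posterior variance = 1/(0.00192777+0.00343591) = 186.439, so SD = 13.654.

Posterior mean ≈ 565.343; posterior SD ≈ 13.654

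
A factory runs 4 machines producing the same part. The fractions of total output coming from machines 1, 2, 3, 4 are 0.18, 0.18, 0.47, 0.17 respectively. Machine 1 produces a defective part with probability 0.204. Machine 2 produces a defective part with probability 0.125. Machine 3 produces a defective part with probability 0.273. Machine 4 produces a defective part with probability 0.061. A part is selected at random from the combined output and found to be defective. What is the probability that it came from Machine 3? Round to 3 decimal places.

Posterior probability ≈ 0.648

Tabulate prior·likelihood by source: [1] prior 0.18, lik 0.204, product 0.03672; [2] prior 0.18, lik 0.125, product 0.02250; [3] prior 0.47, lik 0.273, product 0.1283; [4] prior 0.17, lik 0.061, product 0.01037.
Normalizing constant = 0.19790; the posterior for Machine 3 is its product over the sum, 0.1283/0.19790 = 0.648.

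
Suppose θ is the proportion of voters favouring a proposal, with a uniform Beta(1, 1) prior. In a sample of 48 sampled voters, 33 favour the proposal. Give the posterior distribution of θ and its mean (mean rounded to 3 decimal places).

Observing 33 successes and 15 failures updates Beta(1, 1) by adding the success and failure counts to the two shape parameters: α = 1+33 = 34, β = 1+15 = 16.
Posterior mean = α/(α+β) = 34/50 = 0.680.

Posterior: Beta(34, 16); mean ≈ 0.680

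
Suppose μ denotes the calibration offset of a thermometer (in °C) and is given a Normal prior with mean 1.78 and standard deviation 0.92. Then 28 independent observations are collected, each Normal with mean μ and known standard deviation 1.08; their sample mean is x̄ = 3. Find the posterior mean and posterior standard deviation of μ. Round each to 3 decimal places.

Posterior mean ≈ 2.943; posterior SD ≈ 0.199

With known σ, the Normal prior is conjugate. Weight on the data is w = (n/σ²)/(n/σ² + 1/τ₀²) = 24.0055/(24.0055+1.18147) = 0.95309.
Posterior mean = w·x̄ + (1−w)·μ₀ = 0.95309·3 + 0.046908·1.78 = 2.943. Posterior variance = 1/(24.0055+1.18147) = 0.0397031, so SD = 0.199.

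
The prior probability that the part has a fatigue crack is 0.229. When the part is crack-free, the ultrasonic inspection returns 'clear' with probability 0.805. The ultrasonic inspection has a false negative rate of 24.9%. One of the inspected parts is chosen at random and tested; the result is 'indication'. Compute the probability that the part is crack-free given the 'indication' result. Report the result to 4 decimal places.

Let H be the event that the part has a fatigue crack. P(H) = 0.229, so P(¬H) = 0.771. With E the 'indication' result, P(E|H) = 0.751 and P(E|¬H) = 0.195.
P(E) = 0.751·0.229 + 0.195·0.771 = 0.17198 + 0.15035 = 0.32232.
By Bayes' theorem, P(H|E) = 0.17198 / 0.32232 = 0.5336. Hence P(¬H|E) = 1 − 0.5336 = 0.4664.

P(¬H | E) ≈ 0.4664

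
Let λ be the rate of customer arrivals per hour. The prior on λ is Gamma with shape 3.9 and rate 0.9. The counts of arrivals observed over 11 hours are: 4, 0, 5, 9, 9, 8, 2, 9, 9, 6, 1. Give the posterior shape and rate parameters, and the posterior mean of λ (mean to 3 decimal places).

Total count ∑xᵢ = 62 over n = 11 hours.
Gamma is conjugate to the Poisson likelihood: posterior is Gamma(shape = 3.9+62 = 65.9, rate = 0.9+11 = 11.9).
E[λ | data] = 65.9/11.9 = 5.538.

Posterior: Gamma(shape=65.9, rate=11.9); mean ≈ 5.538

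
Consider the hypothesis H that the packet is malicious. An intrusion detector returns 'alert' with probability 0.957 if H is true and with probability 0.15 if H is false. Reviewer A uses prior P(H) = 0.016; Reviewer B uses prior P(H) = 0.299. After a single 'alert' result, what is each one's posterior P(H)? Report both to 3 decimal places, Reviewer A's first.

Reviewer A: 0.094; Reviewer B: 0.731

The likelihood ratio for an 'alert' result is 0.957/0.15 = 6.3800.
Reviewer A: prior odds 0.016/0.984 = 0.016260; posterior odds 0.10374; posterior probability 0.094.
Reviewer B: prior odds 0.299/0.701 = 0.42653; posterior odds 2.7213; posterior probability 0.731.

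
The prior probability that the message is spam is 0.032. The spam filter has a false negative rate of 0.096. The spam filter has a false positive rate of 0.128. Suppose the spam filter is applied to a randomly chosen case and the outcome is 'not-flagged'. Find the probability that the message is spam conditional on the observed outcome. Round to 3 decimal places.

Let H be the event that the message is spam. P(H) = 0.032, so P(¬H) = 0.968. With E the 'not-flagged' result, P(E|H) = 0.096 and P(E|¬H) = 0.872.
P(E) = 0.096·0.032 + 0.872·0.968 = 0.0030720 + 0.84410 = 0.84717.
By Bayes' theorem, P(H|E) = 0.0030720 / 0.84717 = 0.004.

P(H | E) ≈ 0.004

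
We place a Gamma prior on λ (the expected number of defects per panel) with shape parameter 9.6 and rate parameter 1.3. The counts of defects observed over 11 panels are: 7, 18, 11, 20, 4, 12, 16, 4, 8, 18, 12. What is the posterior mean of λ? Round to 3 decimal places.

Posterior mean ≈ 11.350

Total count ∑xᵢ = 130 over n = 11 panels.
Gamma is conjugate to the Poisson likelihood: posterior is Gamma(shape = 9.6+130 = 139.6, rate = 1.3+11 = 12.3).
Posterior mean = shape/rate = 139.6/12.3 = 11.350.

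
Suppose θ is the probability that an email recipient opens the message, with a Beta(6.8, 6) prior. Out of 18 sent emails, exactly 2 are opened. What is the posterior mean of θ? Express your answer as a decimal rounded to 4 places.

The binomial likelihood is conjugate to the Beta prior: with 2 successes and 16 failures, the posterior is Beta(6.8+2, 6+16) = Beta(8.8, 22).
E[θ | data] = 8.8/(8.8+22) = 0.2857.

Posterior mean ≈ 0.2857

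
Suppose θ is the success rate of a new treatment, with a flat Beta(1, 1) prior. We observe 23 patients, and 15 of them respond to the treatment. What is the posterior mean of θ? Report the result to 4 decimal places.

The binomial likelihood is conjugate to the Beta prior: with 15 successes and 8 failures, the posterior is Beta(1+15, 1+8) = Beta(16, 9).
E[θ | data] = 16/(16+9) = 0.6400.

Posterior mean ≈ 0.6400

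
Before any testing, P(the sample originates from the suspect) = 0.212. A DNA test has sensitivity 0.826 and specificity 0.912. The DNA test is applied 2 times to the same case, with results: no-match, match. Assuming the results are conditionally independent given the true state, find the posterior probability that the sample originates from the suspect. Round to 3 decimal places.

Posterior P(H) ≈ 0.325

With H the event that the sample originates from the suspect, the joint likelihood of the observed sequence is P(data|H) = 0.174·0.826 = 0.14372 and P(data|¬H) = 0.912·0.088 = 0.080256.
Bayes: P(H|data) = 0.212·0.14372 / (0.212·0.14372 + 0.788·0.080256) = 0.030469/0.093711 = 0.3251.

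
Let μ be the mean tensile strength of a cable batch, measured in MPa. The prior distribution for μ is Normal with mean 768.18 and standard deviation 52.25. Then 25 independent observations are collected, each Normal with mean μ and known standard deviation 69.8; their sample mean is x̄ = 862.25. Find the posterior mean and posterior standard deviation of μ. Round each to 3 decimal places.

Prior precision 1/τ₀² = 1/52.25² = 0.00036629; data precision n/σ² = 25/69.8² = 0.00513132.
Posterior precision = 0.00036629 + 0.00513132 = 0.00549761, giving posterior SD = 1/√0.00549761 = 13.487.
Posterior mean = (0.00036629·768.18 + 0.00513132·862.25) / 0.00549761 = 855.982.

Posterior mean ≈ 855.982; posterior SD ≈ 13.487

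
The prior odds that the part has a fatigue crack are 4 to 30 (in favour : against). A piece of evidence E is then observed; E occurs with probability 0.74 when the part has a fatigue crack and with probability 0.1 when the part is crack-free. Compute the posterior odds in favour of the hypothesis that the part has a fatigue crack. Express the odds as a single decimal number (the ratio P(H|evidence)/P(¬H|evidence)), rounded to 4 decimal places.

Prior odds = 4/30 = 0.13333. In log-odds, ln(0.13333) = -2.0149.
Add log likelihood ratio: ln(7.4000) = 2.0015.
Posterior log-odds = -0.013423, so posterior odds = exp(-0.013423) = 0.98667.

Posterior odds ≈ 0.9867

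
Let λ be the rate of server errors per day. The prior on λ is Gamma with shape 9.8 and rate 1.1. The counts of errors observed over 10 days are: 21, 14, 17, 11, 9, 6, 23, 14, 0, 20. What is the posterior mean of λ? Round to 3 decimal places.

Posterior mean ≈ 13.045

The Poisson likelihood adds the total count to the shape and the number of exposure periods to the rate. Here ∑xᵢ = 135 and n = 10, so shape 9.8→144.8 and rate 1.1→11.1.
E[λ | data] = 144.8/11.1 = 13.045.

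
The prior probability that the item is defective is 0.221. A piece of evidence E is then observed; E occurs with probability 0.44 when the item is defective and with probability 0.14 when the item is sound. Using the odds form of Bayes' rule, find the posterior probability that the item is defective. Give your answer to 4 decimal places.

Posterior probability ≈ 0.4714

Prior odds = 0.221/(1−0.221) = 0.28370.
Likelihood ratio for E = 0.44/0.14 = 3.1429.
Posterior odds = prior odds × LR = 0.89162.
Posterior probability = odds/(1+odds) = 0.89162/1.8916 = 0.4714.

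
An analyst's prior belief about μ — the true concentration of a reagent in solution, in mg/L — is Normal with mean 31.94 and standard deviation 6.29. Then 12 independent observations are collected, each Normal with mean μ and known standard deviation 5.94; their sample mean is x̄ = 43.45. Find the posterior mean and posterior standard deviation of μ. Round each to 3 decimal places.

Prior precision 1/τ₀² = 1/6.29² = 0.0252754; data precision n/σ² = 12/5.94² = 0.340101.
Posterior precision = 0.0252754 + 0.340101 = 0.365377, giving posterior SD = 1/√0.365377 = 1.654.
Posterior mean = (0.0252754·31.94 + 0.340101·43.45) / 0.365377 = 42.654.

Posterior mean ≈ 42.654; posterior SD ≈ 1.654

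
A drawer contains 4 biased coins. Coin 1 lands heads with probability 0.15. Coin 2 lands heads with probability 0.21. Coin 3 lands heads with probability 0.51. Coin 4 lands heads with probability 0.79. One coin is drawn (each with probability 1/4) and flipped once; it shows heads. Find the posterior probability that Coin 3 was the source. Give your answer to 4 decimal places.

Tabulate prior·likelihood by source: [1] prior 0.25, lik 0.15, product 0.03750; [2] prior 0.25, lik 0.21, product 0.05250; [3] prior 0.25, lik 0.51, product 0.1275; [4] prior 0.25, lik 0.79, product 0.1975.
Normalizing constant = 0.41500; the posterior for Coin 3 is its product over the sum, 0.1275/0.41500 = 0.3072.

Posterior probability ≈ 0.3072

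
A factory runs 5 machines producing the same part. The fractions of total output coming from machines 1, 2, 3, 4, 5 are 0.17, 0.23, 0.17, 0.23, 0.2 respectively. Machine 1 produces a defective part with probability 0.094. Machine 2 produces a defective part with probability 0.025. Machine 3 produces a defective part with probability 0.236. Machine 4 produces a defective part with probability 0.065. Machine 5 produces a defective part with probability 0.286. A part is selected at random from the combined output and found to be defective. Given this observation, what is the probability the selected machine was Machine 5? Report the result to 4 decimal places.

Posterior probability ≈ 0.4269

Tabulate prior·likelihood by source: [1] prior 0.17, lik 0.094, product 0.01598; [2] prior 0.23, lik 0.025, product 0.005750; [3] prior 0.17, lik 0.236, product 0.04012; [4] prior 0.23, lik 0.065, product 0.01495; [5] prior 0.2, lik 0.286, product 0.05720.
Normalizing constant = 0.13400; the posterior for Machine 5 is its product over the sum, 0.05720/0.13400 = 0.4269.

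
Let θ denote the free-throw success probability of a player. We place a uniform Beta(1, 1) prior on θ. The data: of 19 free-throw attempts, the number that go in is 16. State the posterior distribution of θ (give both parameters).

Observing 16 successes and 3 failures updates Beta(1, 1) by adding the success and failure counts to the two shape parameters: α = 1+16 = 17, β = 1+3 = 4.

Posterior: Beta(17, 4)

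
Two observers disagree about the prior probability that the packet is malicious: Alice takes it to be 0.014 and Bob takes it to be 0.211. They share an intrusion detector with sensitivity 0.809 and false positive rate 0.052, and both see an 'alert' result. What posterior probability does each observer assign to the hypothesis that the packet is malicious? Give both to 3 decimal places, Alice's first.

Alice: 0.181; Bob: 0.806

P('+'|H) = 0.809, P('+'|¬H) = 0.052.
Alice: numerator 0.809·0.014 = 0.011326; evidence = 0.011326+0.052·0.986 = 0.062598; posterior = 0.181.
Bob: numerator 0.809·0.211 = 0.17070; evidence = 0.17070+0.052·0.789 = 0.21173; posterior = 0.806.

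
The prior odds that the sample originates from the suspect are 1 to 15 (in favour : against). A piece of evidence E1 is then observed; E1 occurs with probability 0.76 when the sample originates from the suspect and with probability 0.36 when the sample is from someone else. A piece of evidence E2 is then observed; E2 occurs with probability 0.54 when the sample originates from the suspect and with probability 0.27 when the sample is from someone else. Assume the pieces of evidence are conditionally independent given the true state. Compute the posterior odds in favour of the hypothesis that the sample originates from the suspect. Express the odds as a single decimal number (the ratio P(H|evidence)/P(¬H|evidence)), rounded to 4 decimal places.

Posterior odds ≈ 0.2815

Prior odds = 1/15 = 0.066667.
Likelihood ratio for E1 = 0.76/0.36 = 2.1111.
Likelihood ratio for E2 = 0.54/0.27 = 2.0000.
Posterior odds = prior odds × LR₁ × LR₂ = 0.28148.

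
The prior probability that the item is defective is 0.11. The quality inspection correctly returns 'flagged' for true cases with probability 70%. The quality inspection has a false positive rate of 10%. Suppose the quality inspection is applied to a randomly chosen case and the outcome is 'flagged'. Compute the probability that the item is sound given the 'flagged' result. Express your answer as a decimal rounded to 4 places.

P(¬H | E) ≈ 0.5361

Write H for 'the item is defective'. Prior odds H:¬H = 0.11/0.89 = 0.12360. For the 'flagged' outcome, the likelihood ratio is 0.7/0.1 = 7.0000.
Posterior odds = 0.12360 × 7.0000 = 0.86517, so P(H|E) = 0.86517/(1+0.86517) = 0.4639. Then P(¬H|E) = 1 − 0.4639 = 0.5361.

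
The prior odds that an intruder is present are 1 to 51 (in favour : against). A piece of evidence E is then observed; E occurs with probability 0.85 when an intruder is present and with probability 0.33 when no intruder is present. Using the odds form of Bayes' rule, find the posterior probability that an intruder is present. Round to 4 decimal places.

Prior odds = 1/51 = 0.019608. In log-odds, ln(0.019608) = -3.9318.
Add log likelihood ratio: ln(2.5758) = 0.94614.
Posterior log-odds = -2.9857, so posterior odds = exp(-2.9857) = 0.050505. Converting, P(H|E) = 0.050505/1.0505 = 0.0481.

Posterior probability ≈ 0.0481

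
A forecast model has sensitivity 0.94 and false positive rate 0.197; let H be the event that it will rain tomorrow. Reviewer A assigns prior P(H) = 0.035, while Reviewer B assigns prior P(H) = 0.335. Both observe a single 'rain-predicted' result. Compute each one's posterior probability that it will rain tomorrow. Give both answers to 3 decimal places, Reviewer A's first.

P('+'|H) = 0.94, P('+'|¬H) = 0.197.
Reviewer A: numerator 0.94·0.035 = 0.032900; evidence = 0.032900+0.197·0.965 = 0.22301; posterior = 0.148.
Reviewer B: numerator 0.94·0.335 = 0.31490; evidence = 0.31490+0.197·0.665 = 0.44590; posterior = 0.706.

Reviewer A: 0.148; Reviewer B: 0.706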